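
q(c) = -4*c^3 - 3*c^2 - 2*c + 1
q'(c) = -12*c^2 - 6*c - 2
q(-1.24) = 6.49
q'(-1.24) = -13.01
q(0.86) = -5.48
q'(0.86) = -16.04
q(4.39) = -404.01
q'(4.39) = -259.61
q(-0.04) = 1.08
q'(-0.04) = -1.78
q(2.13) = -55.53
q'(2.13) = -69.22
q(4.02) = -315.38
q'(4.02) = -220.04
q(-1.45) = 9.79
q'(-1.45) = -18.53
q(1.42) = -19.34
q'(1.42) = -34.72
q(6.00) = -983.00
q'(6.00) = -470.00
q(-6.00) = 769.00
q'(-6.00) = -398.00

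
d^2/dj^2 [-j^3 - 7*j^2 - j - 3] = -6*j - 14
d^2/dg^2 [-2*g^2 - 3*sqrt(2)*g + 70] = -4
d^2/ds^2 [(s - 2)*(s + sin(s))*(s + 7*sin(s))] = -8*s^2*sin(s) + 16*s*sin(s) + 32*s*cos(s) + 14*s*cos(2*s) + 6*s + 16*sin(s) + 14*sin(2*s) - 32*cos(s) - 28*cos(2*s) - 4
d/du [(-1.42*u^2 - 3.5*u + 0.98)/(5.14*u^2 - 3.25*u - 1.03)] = (22.605*u^2 - 7.1492*u + 6.79)/(26.4196*u^4 - 33.41*u^3 - 0.0259*u^2 + 6.695*u + 1.0609)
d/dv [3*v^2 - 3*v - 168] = 6*v - 3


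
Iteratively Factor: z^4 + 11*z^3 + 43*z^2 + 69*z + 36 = (z + 1)*(z^3 + 10*z^2 + 33*z + 36) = (z + 1)*(z + 4)*(z^2 + 6*z + 9) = (z + 1)*(z + 3)*(z + 4)*(z + 3)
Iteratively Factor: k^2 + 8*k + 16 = (k + 4)*(k + 4)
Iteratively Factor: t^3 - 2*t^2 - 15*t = (t)*(t^2 - 2*t - 15) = t*(t - 5)*(t + 3)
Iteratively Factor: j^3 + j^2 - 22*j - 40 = (j + 2)*(j^2 - j - 20) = (j - 5)*(j + 2)*(j + 4)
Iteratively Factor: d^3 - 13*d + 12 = (d + 4)*(d^2 - 4*d + 3) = (d - 1)*(d + 4)*(d - 3)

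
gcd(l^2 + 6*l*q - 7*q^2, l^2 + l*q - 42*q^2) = l + 7*q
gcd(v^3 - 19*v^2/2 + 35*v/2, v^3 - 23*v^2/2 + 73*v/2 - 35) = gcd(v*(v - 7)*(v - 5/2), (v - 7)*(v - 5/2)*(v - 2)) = v^2 - 19*v/2 + 35/2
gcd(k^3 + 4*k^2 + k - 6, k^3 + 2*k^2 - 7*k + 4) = k - 1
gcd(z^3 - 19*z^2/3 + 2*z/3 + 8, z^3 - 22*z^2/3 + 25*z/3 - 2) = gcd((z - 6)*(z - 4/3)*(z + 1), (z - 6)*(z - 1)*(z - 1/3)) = z - 6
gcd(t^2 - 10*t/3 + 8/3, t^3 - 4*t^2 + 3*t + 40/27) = 1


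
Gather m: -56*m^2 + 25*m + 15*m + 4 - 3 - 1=-56*m^2 + 40*m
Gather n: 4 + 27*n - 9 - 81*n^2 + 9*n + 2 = -81*n^2 + 36*n - 3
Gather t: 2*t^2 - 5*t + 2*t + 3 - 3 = 2*t^2 - 3*t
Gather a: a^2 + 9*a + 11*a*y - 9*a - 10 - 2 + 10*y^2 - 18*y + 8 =a^2 + 11*a*y + 10*y^2 - 18*y - 4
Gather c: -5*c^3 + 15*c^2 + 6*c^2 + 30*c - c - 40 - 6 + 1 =-5*c^3 + 21*c^2 + 29*c - 45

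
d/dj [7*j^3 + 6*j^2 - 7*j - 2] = 21*j^2 + 12*j - 7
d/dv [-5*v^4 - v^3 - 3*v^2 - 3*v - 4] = -20*v^3 - 3*v^2 - 6*v - 3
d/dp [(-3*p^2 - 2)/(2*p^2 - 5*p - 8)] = (15*p^2 + 56*p - 10)/(4*p^4 - 20*p^3 - 7*p^2 + 80*p + 64)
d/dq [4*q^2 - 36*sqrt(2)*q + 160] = 8*q - 36*sqrt(2)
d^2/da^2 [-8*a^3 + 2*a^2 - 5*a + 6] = 4 - 48*a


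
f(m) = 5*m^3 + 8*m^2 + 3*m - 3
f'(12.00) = 2355.00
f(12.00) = 9825.00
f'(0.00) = 3.00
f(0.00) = -3.00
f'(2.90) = 175.55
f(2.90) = 194.92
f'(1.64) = 69.58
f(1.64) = 45.49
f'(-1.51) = 13.04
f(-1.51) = -6.50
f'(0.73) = 22.67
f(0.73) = 5.40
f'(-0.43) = -1.11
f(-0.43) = -3.21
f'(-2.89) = 82.04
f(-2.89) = -65.54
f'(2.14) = 105.93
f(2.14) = 89.06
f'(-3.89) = 167.74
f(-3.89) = -187.93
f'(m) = 15*m^2 + 16*m + 3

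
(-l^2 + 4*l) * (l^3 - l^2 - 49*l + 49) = -l^5 + 5*l^4 + 45*l^3 - 245*l^2 + 196*l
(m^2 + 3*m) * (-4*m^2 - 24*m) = -4*m^4 - 36*m^3 - 72*m^2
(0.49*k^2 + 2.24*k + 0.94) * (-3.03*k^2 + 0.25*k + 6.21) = -1.4847*k^4 - 6.6647*k^3 + 0.7547*k^2 + 14.1454*k + 5.8374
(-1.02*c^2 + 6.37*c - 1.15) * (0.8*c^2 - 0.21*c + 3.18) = -0.816*c^4 + 5.3102*c^3 - 5.5013*c^2 + 20.4981*c - 3.657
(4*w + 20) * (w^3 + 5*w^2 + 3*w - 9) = 4*w^4 + 40*w^3 + 112*w^2 + 24*w - 180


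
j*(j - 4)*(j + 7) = j^3 + 3*j^2 - 28*j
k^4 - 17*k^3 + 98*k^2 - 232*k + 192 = (k - 8)*(k - 4)*(k - 3)*(k - 2)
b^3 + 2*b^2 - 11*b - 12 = (b - 3)*(b + 1)*(b + 4)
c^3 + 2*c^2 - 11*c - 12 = (c - 3)*(c + 1)*(c + 4)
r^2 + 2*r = r*(r + 2)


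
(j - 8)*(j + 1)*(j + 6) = j^3 - j^2 - 50*j - 48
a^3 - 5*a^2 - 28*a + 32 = (a - 8)*(a - 1)*(a + 4)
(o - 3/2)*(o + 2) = o^2 + o/2 - 3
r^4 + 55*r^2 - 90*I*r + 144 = (r - 6*I)*(r - 3*I)*(r + I)*(r + 8*I)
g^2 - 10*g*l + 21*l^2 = (g - 7*l)*(g - 3*l)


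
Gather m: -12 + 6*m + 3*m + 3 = 9*m - 9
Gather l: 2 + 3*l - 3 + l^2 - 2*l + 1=l^2 + l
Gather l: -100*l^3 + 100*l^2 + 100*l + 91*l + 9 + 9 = -100*l^3 + 100*l^2 + 191*l + 18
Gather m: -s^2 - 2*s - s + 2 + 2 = -s^2 - 3*s + 4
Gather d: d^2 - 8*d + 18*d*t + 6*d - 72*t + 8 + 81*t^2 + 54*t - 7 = d^2 + d*(18*t - 2) + 81*t^2 - 18*t + 1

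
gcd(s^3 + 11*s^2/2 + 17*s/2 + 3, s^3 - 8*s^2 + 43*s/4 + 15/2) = s + 1/2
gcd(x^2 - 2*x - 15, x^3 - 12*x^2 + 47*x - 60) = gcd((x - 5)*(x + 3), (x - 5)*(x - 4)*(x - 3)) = x - 5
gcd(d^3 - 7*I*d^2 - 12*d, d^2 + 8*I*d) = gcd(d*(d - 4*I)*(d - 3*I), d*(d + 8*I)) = d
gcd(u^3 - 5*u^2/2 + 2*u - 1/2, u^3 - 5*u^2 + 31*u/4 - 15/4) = u - 1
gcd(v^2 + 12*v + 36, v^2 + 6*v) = v + 6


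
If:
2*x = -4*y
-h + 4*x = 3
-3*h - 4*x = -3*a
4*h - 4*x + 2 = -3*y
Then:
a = 131/63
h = 17/21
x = 20/21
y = -10/21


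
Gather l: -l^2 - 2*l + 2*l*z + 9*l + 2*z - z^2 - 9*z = -l^2 + l*(2*z + 7) - z^2 - 7*z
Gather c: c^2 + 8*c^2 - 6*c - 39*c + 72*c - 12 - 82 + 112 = 9*c^2 + 27*c + 18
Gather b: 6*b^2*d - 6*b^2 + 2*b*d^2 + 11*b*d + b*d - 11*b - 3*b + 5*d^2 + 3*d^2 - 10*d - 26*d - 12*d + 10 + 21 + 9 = b^2*(6*d - 6) + b*(2*d^2 + 12*d - 14) + 8*d^2 - 48*d + 40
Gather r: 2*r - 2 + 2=2*r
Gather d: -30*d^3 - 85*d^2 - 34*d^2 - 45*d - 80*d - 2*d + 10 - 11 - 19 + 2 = -30*d^3 - 119*d^2 - 127*d - 18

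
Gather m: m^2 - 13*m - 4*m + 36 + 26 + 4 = m^2 - 17*m + 66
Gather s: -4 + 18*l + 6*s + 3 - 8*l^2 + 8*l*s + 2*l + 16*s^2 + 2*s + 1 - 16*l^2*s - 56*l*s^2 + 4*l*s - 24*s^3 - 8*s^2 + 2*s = -8*l^2 + 20*l - 24*s^3 + s^2*(8 - 56*l) + s*(-16*l^2 + 12*l + 10)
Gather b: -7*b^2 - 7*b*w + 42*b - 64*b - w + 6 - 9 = -7*b^2 + b*(-7*w - 22) - w - 3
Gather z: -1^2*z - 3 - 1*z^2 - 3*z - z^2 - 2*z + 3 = -2*z^2 - 6*z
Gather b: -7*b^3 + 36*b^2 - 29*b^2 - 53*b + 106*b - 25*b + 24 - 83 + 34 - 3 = -7*b^3 + 7*b^2 + 28*b - 28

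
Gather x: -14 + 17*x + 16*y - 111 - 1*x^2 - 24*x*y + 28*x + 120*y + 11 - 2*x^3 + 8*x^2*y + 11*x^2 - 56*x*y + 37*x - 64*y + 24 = -2*x^3 + x^2*(8*y + 10) + x*(82 - 80*y) + 72*y - 90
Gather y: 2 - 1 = 1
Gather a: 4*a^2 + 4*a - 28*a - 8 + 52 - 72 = 4*a^2 - 24*a - 28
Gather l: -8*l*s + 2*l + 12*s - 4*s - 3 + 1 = l*(2 - 8*s) + 8*s - 2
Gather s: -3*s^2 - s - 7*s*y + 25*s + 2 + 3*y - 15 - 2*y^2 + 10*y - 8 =-3*s^2 + s*(24 - 7*y) - 2*y^2 + 13*y - 21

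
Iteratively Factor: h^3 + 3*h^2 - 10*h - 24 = (h + 2)*(h^2 + h - 12) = (h - 3)*(h + 2)*(h + 4)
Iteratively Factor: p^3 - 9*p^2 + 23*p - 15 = (p - 5)*(p^2 - 4*p + 3) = (p - 5)*(p - 1)*(p - 3)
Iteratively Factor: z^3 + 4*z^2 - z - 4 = (z + 1)*(z^2 + 3*z - 4) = (z - 1)*(z + 1)*(z + 4)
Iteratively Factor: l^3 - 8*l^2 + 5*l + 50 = (l - 5)*(l^2 - 3*l - 10) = (l - 5)*(l + 2)*(l - 5)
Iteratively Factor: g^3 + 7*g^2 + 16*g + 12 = (g + 2)*(g^2 + 5*g + 6) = (g + 2)^2*(g + 3)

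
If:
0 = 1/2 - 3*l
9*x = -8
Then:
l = 1/6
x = -8/9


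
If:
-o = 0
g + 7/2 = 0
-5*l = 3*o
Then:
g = -7/2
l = 0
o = 0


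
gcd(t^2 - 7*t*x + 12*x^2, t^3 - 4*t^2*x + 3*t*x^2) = -t + 3*x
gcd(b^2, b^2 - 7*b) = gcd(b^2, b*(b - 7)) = b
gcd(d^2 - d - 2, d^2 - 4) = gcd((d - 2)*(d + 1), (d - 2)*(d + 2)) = d - 2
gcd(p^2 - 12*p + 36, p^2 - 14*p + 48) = p - 6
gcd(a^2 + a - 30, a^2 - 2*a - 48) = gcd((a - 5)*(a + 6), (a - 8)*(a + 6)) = a + 6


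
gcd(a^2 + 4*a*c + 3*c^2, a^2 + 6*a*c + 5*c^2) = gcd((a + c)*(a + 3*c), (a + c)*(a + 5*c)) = a + c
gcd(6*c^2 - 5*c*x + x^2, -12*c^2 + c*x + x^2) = -3*c + x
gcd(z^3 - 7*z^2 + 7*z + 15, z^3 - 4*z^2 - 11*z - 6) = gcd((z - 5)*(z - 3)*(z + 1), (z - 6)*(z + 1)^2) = z + 1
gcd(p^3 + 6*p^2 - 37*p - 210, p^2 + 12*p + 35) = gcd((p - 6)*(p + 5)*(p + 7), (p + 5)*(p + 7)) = p^2 + 12*p + 35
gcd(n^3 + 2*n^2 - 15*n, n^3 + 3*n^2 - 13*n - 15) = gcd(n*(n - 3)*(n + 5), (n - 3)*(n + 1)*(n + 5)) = n^2 + 2*n - 15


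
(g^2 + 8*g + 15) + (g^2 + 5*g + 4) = 2*g^2 + 13*g + 19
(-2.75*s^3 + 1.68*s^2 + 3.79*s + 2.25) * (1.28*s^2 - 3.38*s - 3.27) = -3.52*s^5 + 11.4454*s^4 + 8.1653*s^3 - 15.4238*s^2 - 19.9983*s - 7.3575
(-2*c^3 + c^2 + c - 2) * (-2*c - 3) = 4*c^4 + 4*c^3 - 5*c^2 + c + 6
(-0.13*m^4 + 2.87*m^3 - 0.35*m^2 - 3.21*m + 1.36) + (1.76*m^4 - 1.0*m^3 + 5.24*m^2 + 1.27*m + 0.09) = 1.63*m^4 + 1.87*m^3 + 4.89*m^2 - 1.94*m + 1.45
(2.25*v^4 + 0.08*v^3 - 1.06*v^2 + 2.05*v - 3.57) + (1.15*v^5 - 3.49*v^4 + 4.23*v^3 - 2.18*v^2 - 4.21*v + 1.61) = 1.15*v^5 - 1.24*v^4 + 4.31*v^3 - 3.24*v^2 - 2.16*v - 1.96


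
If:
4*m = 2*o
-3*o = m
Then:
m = 0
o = 0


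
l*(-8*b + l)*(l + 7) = -8*b*l^2 - 56*b*l + l^3 + 7*l^2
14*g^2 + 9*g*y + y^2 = (2*g + y)*(7*g + y)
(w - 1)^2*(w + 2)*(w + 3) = w^4 + 3*w^3 - 3*w^2 - 7*w + 6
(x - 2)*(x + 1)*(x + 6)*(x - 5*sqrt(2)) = x^4 - 5*sqrt(2)*x^3 + 5*x^3 - 25*sqrt(2)*x^2 - 8*x^2 - 12*x + 40*sqrt(2)*x + 60*sqrt(2)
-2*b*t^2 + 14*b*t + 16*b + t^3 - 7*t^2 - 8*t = (-2*b + t)*(t - 8)*(t + 1)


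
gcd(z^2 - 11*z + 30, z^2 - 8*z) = 1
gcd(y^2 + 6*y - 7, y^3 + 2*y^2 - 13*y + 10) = y - 1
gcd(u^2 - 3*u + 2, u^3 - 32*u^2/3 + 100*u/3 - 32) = u - 2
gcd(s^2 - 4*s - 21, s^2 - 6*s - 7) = s - 7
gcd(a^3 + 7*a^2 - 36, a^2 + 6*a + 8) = 1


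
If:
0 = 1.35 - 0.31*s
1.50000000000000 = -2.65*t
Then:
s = 4.35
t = -0.57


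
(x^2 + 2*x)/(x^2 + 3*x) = (x + 2)/(x + 3)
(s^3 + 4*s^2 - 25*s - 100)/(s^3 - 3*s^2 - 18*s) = (-s^3 - 4*s^2 + 25*s + 100)/(s*(-s^2 + 3*s + 18))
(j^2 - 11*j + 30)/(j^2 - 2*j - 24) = (j - 5)/(j + 4)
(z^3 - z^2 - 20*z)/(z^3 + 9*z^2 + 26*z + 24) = z*(z - 5)/(z^2 + 5*z + 6)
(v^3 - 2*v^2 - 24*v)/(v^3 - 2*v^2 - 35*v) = (-v^2 + 2*v + 24)/(-v^2 + 2*v + 35)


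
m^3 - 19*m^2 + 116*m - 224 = (m - 8)*(m - 7)*(m - 4)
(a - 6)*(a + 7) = a^2 + a - 42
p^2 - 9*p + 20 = (p - 5)*(p - 4)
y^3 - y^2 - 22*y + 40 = (y - 4)*(y - 2)*(y + 5)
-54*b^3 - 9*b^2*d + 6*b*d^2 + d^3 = (-3*b + d)*(3*b + d)*(6*b + d)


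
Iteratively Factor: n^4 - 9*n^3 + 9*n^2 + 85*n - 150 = (n + 3)*(n^3 - 12*n^2 + 45*n - 50) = (n - 2)*(n + 3)*(n^2 - 10*n + 25) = (n - 5)*(n - 2)*(n + 3)*(n - 5)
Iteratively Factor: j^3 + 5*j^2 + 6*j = (j + 3)*(j^2 + 2*j) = (j + 2)*(j + 3)*(j)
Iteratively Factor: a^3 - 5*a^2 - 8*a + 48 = (a - 4)*(a^2 - a - 12) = (a - 4)*(a + 3)*(a - 4)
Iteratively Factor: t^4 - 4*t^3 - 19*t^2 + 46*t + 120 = (t - 5)*(t^3 + t^2 - 14*t - 24) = (t - 5)*(t + 2)*(t^2 - t - 12) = (t - 5)*(t - 4)*(t + 2)*(t + 3)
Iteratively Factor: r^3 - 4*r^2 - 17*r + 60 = (r - 3)*(r^2 - r - 20) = (r - 5)*(r - 3)*(r + 4)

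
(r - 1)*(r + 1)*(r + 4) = r^3 + 4*r^2 - r - 4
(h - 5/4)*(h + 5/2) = h^2 + 5*h/4 - 25/8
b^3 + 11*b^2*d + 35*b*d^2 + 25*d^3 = (b + d)*(b + 5*d)^2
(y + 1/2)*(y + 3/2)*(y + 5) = y^3 + 7*y^2 + 43*y/4 + 15/4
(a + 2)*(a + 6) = a^2 + 8*a + 12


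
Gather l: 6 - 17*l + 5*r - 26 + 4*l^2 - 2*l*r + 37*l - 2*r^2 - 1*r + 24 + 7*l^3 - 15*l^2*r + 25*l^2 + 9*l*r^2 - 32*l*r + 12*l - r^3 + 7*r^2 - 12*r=7*l^3 + l^2*(29 - 15*r) + l*(9*r^2 - 34*r + 32) - r^3 + 5*r^2 - 8*r + 4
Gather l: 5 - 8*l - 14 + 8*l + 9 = 0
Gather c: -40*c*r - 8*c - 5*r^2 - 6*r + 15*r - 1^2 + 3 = c*(-40*r - 8) - 5*r^2 + 9*r + 2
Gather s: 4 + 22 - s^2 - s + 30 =-s^2 - s + 56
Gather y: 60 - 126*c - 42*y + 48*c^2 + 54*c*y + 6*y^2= 48*c^2 - 126*c + 6*y^2 + y*(54*c - 42) + 60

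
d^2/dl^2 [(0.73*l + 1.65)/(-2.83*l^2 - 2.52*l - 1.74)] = (-(0.73*l + 1.65)*(5.66*l + 2.52)*(11.32*l + 5.04) + (12.3954*l + 13.0182)*(2.83*l^2 + 2.52*l + 1.74))/(2.83*l^2 + 2.52*l + 1.74)^3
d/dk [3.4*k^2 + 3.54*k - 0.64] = 6.8*k + 3.54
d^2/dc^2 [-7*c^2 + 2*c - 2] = -14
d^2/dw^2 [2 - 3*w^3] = -18*w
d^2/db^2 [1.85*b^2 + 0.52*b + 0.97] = 3.70000000000000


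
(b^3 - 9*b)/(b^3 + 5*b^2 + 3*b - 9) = b*(b - 3)/(b^2 + 2*b - 3)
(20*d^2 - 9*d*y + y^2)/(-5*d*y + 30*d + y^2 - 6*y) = (-4*d + y)/(y - 6)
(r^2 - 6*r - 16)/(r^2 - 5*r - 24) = (r + 2)/(r + 3)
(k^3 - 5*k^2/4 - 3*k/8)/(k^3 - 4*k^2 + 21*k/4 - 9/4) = k*(4*k + 1)/(2*(2*k^2 - 5*k + 3))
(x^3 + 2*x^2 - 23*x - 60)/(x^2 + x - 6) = (x^2 - x - 20)/(x - 2)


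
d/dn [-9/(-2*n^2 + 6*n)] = 9*(3 - 2*n)/(2*n^2*(n - 3)^2)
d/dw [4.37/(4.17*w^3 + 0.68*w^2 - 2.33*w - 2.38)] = (-54.6687*w^2 - 5.9432*w + 10.1821)/(4.17*w^3 + 0.68*w^2 - 2.33*w - 2.38)^2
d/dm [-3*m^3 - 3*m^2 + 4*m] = -9*m^2 - 6*m + 4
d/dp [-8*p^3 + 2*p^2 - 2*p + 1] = -24*p^2 + 4*p - 2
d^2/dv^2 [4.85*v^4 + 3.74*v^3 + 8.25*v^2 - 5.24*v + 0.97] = 58.2*v^2 + 22.44*v + 16.5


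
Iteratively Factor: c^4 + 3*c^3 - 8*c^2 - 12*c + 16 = (c - 2)*(c^3 + 5*c^2 + 2*c - 8) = (c - 2)*(c + 2)*(c^2 + 3*c - 4) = (c - 2)*(c + 2)*(c + 4)*(c - 1)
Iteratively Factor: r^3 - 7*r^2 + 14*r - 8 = (r - 2)*(r^2 - 5*r + 4) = (r - 4)*(r - 2)*(r - 1)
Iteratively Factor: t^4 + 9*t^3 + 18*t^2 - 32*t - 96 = (t + 4)*(t^3 + 5*t^2 - 2*t - 24) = (t + 4)^2*(t^2 + t - 6) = (t - 2)*(t + 4)^2*(t + 3)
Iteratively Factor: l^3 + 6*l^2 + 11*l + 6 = (l + 3)*(l^2 + 3*l + 2) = (l + 1)*(l + 3)*(l + 2)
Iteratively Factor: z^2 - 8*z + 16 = (z - 4)*(z - 4)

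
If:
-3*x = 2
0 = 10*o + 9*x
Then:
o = 3/5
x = -2/3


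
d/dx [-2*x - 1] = -2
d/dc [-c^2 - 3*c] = -2*c - 3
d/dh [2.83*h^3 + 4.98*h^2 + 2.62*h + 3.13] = 8.49*h^2 + 9.96*h + 2.62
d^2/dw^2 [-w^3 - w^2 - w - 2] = -6*w - 2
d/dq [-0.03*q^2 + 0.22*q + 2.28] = 0.22 - 0.06*q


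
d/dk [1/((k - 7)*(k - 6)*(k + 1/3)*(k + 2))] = 6*(-6*k^3 + 48*k^2 - 37*k - 134)/(9*k^8 - 192*k^7 + 1246*k^6 - 760*k^5 - 15279*k^4 + 14456*k^3 + 78040*k^2 + 45024*k + 7056)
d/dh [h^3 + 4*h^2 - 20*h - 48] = 3*h^2 + 8*h - 20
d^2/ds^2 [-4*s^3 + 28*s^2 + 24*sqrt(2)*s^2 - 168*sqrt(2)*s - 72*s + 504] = -24*s + 56 + 48*sqrt(2)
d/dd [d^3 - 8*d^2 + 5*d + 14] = 3*d^2 - 16*d + 5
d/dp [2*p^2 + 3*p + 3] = 4*p + 3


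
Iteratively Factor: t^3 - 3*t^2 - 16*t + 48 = (t - 3)*(t^2 - 16) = (t - 4)*(t - 3)*(t + 4)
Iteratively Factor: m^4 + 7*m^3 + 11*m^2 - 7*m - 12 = (m + 4)*(m^3 + 3*m^2 - m - 3) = (m - 1)*(m + 4)*(m^2 + 4*m + 3) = (m - 1)*(m + 1)*(m + 4)*(m + 3)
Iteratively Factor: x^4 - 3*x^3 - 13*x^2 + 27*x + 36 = (x - 3)*(x^3 - 13*x - 12) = (x - 4)*(x - 3)*(x^2 + 4*x + 3) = (x - 4)*(x - 3)*(x + 1)*(x + 3)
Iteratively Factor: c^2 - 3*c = (c - 3)*(c)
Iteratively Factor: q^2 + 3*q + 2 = (q + 1)*(q + 2)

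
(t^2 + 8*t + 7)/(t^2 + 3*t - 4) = (t^2 + 8*t + 7)/(t^2 + 3*t - 4)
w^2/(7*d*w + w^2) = w/(7*d + w)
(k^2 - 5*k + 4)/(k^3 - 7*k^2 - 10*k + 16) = (k - 4)/(k^2 - 6*k - 16)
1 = 1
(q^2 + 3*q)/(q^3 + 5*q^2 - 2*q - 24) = q/(q^2 + 2*q - 8)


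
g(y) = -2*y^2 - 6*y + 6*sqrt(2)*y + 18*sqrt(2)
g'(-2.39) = 12.05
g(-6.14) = -65.20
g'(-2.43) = 12.21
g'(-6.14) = 27.05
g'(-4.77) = 21.57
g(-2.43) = 7.61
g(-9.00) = -158.91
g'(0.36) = 1.05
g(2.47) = 19.39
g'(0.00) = 2.49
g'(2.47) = -7.39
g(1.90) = 22.96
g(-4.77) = -31.90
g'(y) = -4*y - 6 + 6*sqrt(2)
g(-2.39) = 8.09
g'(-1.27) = 7.57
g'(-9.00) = 38.49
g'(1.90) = -5.11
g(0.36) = 26.09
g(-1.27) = 19.07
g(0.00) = 25.46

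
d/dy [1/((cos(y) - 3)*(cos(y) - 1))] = 2*(cos(y) - 2)*sin(y)/((cos(y) - 3)^2*(cos(y) - 1)^2)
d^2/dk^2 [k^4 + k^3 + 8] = 6*k*(2*k + 1)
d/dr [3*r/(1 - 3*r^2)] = 3*(3*r^2 + 1)/(3*r^2 - 1)^2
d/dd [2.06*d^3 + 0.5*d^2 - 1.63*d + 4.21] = 6.18*d^2 + 1.0*d - 1.63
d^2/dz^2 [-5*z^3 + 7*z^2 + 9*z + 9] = 14 - 30*z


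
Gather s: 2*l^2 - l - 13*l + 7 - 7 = 2*l^2 - 14*l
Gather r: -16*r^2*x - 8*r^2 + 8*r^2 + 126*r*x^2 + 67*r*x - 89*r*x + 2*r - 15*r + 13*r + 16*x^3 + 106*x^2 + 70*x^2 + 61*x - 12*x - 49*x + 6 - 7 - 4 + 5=-16*r^2*x + r*(126*x^2 - 22*x) + 16*x^3 + 176*x^2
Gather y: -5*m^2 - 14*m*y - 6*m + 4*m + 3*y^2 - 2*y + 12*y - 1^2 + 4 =-5*m^2 - 2*m + 3*y^2 + y*(10 - 14*m) + 3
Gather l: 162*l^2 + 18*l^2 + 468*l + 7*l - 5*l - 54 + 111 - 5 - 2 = 180*l^2 + 470*l + 50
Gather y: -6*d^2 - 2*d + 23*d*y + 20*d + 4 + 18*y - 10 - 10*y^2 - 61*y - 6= -6*d^2 + 18*d - 10*y^2 + y*(23*d - 43) - 12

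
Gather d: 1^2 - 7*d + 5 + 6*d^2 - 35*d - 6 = 6*d^2 - 42*d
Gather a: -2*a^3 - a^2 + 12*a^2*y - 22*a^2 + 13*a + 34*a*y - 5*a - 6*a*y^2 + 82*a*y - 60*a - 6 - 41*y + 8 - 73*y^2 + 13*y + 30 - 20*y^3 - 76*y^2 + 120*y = -2*a^3 + a^2*(12*y - 23) + a*(-6*y^2 + 116*y - 52) - 20*y^3 - 149*y^2 + 92*y + 32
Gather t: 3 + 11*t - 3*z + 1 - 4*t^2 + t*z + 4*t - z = -4*t^2 + t*(z + 15) - 4*z + 4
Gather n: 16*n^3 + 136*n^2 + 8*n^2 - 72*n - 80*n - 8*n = 16*n^3 + 144*n^2 - 160*n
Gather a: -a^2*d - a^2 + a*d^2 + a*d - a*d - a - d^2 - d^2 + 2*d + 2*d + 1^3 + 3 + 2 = a^2*(-d - 1) + a*(d^2 - 1) - 2*d^2 + 4*d + 6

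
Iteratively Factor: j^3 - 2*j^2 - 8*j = (j)*(j^2 - 2*j - 8) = j*(j - 4)*(j + 2)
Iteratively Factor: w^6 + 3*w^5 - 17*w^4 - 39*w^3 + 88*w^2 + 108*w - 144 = (w + 3)*(w^5 - 17*w^3 + 12*w^2 + 52*w - 48) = (w + 2)*(w + 3)*(w^4 - 2*w^3 - 13*w^2 + 38*w - 24) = (w - 2)*(w + 2)*(w + 3)*(w^3 - 13*w + 12) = (w - 2)*(w - 1)*(w + 2)*(w + 3)*(w^2 + w - 12) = (w - 3)*(w - 2)*(w - 1)*(w + 2)*(w + 3)*(w + 4)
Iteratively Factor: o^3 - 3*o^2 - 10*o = (o + 2)*(o^2 - 5*o) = o*(o + 2)*(o - 5)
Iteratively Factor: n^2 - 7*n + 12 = (n - 3)*(n - 4)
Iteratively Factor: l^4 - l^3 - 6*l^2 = (l)*(l^3 - l^2 - 6*l) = l*(l - 3)*(l^2 + 2*l) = l^2*(l - 3)*(l + 2)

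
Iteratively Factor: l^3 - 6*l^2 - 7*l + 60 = (l - 4)*(l^2 - 2*l - 15) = (l - 4)*(l + 3)*(l - 5)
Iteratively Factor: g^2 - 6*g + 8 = (g - 4)*(g - 2)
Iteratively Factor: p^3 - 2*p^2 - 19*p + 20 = (p - 5)*(p^2 + 3*p - 4) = (p - 5)*(p + 4)*(p - 1)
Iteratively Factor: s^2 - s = (s)*(s - 1)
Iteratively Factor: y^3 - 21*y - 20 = (y - 5)*(y^2 + 5*y + 4) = (y - 5)*(y + 4)*(y + 1)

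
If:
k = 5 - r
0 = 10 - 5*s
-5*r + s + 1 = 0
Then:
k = 22/5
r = 3/5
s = 2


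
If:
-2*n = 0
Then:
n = 0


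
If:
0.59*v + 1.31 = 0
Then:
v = -2.22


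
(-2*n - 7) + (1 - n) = -3*n - 6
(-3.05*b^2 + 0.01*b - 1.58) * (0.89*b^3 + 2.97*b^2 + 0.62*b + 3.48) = -2.7145*b^5 - 9.0496*b^4 - 3.2675*b^3 - 15.3004*b^2 - 0.9448*b - 5.4984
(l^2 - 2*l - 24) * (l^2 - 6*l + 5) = l^4 - 8*l^3 - 7*l^2 + 134*l - 120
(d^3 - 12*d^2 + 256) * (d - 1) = d^4 - 13*d^3 + 12*d^2 + 256*d - 256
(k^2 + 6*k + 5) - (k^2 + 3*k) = 3*k + 5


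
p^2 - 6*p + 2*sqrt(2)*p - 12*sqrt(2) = (p - 6)*(p + 2*sqrt(2))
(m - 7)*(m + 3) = m^2 - 4*m - 21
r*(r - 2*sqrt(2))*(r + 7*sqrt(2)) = r^3 + 5*sqrt(2)*r^2 - 28*r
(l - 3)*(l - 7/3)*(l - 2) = l^3 - 22*l^2/3 + 53*l/3 - 14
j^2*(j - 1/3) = j^3 - j^2/3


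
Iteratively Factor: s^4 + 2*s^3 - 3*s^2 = (s - 1)*(s^3 + 3*s^2) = (s - 1)*(s + 3)*(s^2) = s*(s - 1)*(s + 3)*(s)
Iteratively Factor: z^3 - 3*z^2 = (z - 3)*(z^2) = z*(z - 3)*(z)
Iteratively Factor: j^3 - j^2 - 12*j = (j)*(j^2 - j - 12) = j*(j + 3)*(j - 4)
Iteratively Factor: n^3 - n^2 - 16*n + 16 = (n - 1)*(n^2 - 16) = (n - 1)*(n + 4)*(n - 4)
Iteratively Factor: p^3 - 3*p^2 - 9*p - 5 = (p + 1)*(p^2 - 4*p - 5) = (p + 1)^2*(p - 5)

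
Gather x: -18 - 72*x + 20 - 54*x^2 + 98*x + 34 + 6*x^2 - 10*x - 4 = -48*x^2 + 16*x + 32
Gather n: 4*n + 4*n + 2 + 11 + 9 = 8*n + 22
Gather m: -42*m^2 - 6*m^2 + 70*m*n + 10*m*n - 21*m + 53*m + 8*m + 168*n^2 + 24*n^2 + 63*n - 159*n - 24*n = -48*m^2 + m*(80*n + 40) + 192*n^2 - 120*n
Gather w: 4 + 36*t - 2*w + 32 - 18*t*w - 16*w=36*t + w*(-18*t - 18) + 36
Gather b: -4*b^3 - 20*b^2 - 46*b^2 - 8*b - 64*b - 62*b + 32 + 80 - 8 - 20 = -4*b^3 - 66*b^2 - 134*b + 84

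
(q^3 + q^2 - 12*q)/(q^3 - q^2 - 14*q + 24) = q/(q - 2)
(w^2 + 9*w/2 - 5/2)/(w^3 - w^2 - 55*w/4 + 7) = 2*(w + 5)/(2*w^2 - w - 28)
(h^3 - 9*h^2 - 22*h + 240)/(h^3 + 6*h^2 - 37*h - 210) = (h - 8)/(h + 7)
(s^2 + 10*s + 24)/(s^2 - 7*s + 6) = (s^2 + 10*s + 24)/(s^2 - 7*s + 6)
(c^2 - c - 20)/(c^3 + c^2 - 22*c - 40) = 1/(c + 2)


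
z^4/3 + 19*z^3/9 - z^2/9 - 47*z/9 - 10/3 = (z/3 + 1/3)*(z - 5/3)*(z + 1)*(z + 6)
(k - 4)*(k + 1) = k^2 - 3*k - 4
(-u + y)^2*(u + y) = u^3 - u^2*y - u*y^2 + y^3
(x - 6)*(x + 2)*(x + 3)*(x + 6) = x^4 + 5*x^3 - 30*x^2 - 180*x - 216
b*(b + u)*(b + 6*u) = b^3 + 7*b^2*u + 6*b*u^2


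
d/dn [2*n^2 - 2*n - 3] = 4*n - 2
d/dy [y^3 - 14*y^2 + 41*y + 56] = 3*y^2 - 28*y + 41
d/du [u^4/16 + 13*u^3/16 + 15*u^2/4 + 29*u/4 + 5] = u^3/4 + 39*u^2/16 + 15*u/2 + 29/4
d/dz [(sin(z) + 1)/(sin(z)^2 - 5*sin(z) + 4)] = (-2*sin(z) + cos(z)^2 + 8)*cos(z)/(sin(z)^2 - 5*sin(z) + 4)^2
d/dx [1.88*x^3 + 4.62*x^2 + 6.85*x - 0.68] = 5.64*x^2 + 9.24*x + 6.85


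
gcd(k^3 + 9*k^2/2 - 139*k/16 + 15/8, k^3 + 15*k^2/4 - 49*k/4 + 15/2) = k^2 + 19*k/4 - 15/2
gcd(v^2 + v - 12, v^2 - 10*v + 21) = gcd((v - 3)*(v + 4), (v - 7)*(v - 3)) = v - 3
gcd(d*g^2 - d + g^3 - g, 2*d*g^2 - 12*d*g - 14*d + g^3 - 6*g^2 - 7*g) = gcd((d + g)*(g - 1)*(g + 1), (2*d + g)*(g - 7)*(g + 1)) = g + 1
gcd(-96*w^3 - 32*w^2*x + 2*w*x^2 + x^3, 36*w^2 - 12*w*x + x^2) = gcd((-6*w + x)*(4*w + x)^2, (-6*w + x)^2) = -6*w + x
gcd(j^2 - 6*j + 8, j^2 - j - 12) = j - 4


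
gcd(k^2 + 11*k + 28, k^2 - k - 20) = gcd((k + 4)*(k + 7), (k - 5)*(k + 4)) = k + 4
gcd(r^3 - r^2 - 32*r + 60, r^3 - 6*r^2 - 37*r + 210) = r^2 + r - 30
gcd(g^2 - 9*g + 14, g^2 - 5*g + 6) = g - 2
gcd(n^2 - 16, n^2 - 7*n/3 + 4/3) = 1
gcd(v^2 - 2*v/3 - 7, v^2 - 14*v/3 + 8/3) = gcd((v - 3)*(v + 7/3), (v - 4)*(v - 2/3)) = 1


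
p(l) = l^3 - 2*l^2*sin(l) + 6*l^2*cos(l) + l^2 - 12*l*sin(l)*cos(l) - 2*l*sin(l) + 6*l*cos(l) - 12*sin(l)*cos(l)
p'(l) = -6*l^2*sin(l) - 2*l^2*cos(l) + 3*l^2 + 12*l*sin(l)^2 - 10*l*sin(l) - 12*l*cos(l)^2 + 10*l*cos(l) + 2*l + 12*sin(l)^2 - 12*sin(l)*cos(l) - 2*sin(l) - 12*cos(l)^2 + 6*cos(l)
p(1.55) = -1.92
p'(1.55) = 9.07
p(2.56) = -12.76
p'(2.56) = -38.86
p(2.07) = -0.77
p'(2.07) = -9.19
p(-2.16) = -3.17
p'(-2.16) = 19.64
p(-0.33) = 1.14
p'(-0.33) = -0.87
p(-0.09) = 0.48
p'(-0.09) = -4.66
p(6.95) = 529.80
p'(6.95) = -109.49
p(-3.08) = -55.78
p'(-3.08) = 91.75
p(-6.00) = -7.84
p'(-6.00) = -21.72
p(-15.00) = -3751.09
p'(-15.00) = 1897.89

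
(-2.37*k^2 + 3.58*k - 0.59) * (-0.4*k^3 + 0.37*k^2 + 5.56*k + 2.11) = 0.948*k^5 - 2.3089*k^4 - 11.6166*k^3 + 14.6858*k^2 + 4.2734*k - 1.2449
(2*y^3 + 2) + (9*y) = 2*y^3 + 9*y + 2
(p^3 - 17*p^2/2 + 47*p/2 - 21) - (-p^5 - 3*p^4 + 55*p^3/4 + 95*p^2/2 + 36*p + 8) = p^5 + 3*p^4 - 51*p^3/4 - 56*p^2 - 25*p/2 - 29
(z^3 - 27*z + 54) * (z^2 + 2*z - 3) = z^5 + 2*z^4 - 30*z^3 + 189*z - 162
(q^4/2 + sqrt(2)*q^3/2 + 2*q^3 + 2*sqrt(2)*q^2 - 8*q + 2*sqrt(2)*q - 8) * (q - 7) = q^5/2 - 3*q^4/2 + sqrt(2)*q^4/2 - 14*q^3 - 3*sqrt(2)*q^3/2 - 12*sqrt(2)*q^2 - 8*q^2 - 14*sqrt(2)*q + 48*q + 56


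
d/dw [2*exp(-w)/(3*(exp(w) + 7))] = 2*(-2*exp(w) - 7)*exp(-w)/(3*(exp(2*w) + 14*exp(w) + 49))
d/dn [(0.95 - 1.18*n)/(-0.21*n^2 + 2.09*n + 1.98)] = (-0.2478*n^2 + 0.399*n - 4.3219)/(0.0441*n^4 - 0.8778*n^3 + 3.5365*n^2 + 8.2764*n + 3.9204)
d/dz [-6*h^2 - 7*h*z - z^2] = -7*h - 2*z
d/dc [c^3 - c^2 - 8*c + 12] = 3*c^2 - 2*c - 8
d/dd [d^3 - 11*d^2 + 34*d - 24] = 3*d^2 - 22*d + 34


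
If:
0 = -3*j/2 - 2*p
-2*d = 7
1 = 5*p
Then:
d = -7/2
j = -4/15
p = 1/5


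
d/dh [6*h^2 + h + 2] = 12*h + 1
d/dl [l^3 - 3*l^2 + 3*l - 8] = 3*l^2 - 6*l + 3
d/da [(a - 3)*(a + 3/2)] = 2*a - 3/2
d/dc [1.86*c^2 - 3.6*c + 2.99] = 3.72*c - 3.6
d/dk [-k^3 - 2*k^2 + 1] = k*(-3*k - 4)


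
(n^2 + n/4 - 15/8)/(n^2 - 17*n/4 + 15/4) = (n + 3/2)/(n - 3)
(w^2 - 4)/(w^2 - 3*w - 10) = (w - 2)/(w - 5)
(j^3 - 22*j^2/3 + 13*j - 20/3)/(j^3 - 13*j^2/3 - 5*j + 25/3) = (3*j - 4)/(3*j + 5)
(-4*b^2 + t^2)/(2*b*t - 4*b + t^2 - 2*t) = (-2*b + t)/(t - 2)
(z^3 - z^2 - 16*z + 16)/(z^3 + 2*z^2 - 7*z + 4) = (z - 4)/(z - 1)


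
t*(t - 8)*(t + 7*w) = t^3 + 7*t^2*w - 8*t^2 - 56*t*w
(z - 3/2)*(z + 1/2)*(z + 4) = z^3 + 3*z^2 - 19*z/4 - 3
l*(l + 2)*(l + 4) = l^3 + 6*l^2 + 8*l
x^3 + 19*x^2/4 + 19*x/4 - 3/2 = (x - 1/4)*(x + 2)*(x + 3)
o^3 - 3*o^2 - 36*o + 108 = (o - 6)*(o - 3)*(o + 6)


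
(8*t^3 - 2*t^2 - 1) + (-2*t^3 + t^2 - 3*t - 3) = 6*t^3 - t^2 - 3*t - 4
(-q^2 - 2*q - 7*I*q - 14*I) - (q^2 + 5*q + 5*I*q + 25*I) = -2*q^2 - 7*q - 12*I*q - 39*I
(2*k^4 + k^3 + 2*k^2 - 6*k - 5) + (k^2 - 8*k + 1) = 2*k^4 + k^3 + 3*k^2 - 14*k - 4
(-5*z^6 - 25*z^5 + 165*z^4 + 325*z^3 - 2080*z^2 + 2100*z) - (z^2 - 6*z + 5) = -5*z^6 - 25*z^5 + 165*z^4 + 325*z^3 - 2081*z^2 + 2106*z - 5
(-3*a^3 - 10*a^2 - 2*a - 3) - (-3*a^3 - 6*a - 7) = -10*a^2 + 4*a + 4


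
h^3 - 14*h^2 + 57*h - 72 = (h - 8)*(h - 3)^2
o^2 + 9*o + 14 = (o + 2)*(o + 7)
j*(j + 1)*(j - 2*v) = j^3 - 2*j^2*v + j^2 - 2*j*v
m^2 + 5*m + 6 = (m + 2)*(m + 3)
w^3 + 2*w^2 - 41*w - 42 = (w - 6)*(w + 1)*(w + 7)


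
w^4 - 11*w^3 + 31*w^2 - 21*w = w*(w - 7)*(w - 3)*(w - 1)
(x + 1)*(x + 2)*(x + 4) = x^3 + 7*x^2 + 14*x + 8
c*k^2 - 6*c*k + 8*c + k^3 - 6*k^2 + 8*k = (c + k)*(k - 4)*(k - 2)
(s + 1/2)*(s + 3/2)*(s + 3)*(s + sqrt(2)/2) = s^4 + sqrt(2)*s^3/2 + 5*s^3 + 5*sqrt(2)*s^2/2 + 27*s^2/4 + 9*s/4 + 27*sqrt(2)*s/8 + 9*sqrt(2)/8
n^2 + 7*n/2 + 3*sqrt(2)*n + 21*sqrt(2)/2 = (n + 7/2)*(n + 3*sqrt(2))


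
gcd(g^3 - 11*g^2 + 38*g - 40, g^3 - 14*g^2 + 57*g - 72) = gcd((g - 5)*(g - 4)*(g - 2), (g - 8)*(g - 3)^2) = 1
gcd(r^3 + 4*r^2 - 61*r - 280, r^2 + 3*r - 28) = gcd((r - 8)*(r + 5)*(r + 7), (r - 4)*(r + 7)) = r + 7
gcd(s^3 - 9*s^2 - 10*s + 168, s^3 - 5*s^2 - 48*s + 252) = s - 6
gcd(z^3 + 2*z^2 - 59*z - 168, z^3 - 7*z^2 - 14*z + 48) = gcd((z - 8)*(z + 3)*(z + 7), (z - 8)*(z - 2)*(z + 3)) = z^2 - 5*z - 24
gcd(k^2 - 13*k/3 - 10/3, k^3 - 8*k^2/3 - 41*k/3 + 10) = k - 5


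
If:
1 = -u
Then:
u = -1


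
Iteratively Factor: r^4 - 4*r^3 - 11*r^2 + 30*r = (r + 3)*(r^3 - 7*r^2 + 10*r) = r*(r + 3)*(r^2 - 7*r + 10) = r*(r - 5)*(r + 3)*(r - 2)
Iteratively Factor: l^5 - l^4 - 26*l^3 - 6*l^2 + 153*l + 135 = (l + 1)*(l^4 - 2*l^3 - 24*l^2 + 18*l + 135) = (l - 3)*(l + 1)*(l^3 + l^2 - 21*l - 45) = (l - 5)*(l - 3)*(l + 1)*(l^2 + 6*l + 9) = (l - 5)*(l - 3)*(l + 1)*(l + 3)*(l + 3)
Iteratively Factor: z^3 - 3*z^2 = (z)*(z^2 - 3*z) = z*(z - 3)*(z)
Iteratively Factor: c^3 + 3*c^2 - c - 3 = (c + 1)*(c^2 + 2*c - 3) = (c - 1)*(c + 1)*(c + 3)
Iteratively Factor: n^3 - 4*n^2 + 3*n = (n)*(n^2 - 4*n + 3) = n*(n - 3)*(n - 1)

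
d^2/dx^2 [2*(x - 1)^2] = 4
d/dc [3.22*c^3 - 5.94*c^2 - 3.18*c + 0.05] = 9.66*c^2 - 11.88*c - 3.18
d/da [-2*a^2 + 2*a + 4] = 2 - 4*a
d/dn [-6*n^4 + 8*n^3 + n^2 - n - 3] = -24*n^3 + 24*n^2 + 2*n - 1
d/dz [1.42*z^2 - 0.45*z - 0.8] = 2.84*z - 0.45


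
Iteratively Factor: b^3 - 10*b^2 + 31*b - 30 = (b - 3)*(b^2 - 7*b + 10) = (b - 5)*(b - 3)*(b - 2)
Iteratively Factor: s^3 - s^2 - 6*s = (s + 2)*(s^2 - 3*s) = (s - 3)*(s + 2)*(s)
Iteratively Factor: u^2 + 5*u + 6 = (u + 3)*(u + 2)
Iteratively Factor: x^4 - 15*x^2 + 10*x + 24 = (x + 1)*(x^3 - x^2 - 14*x + 24) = (x - 2)*(x + 1)*(x^2 + x - 12) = (x - 3)*(x - 2)*(x + 1)*(x + 4)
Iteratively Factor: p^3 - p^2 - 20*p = (p - 5)*(p^2 + 4*p) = (p - 5)*(p + 4)*(p)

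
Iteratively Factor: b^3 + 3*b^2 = (b)*(b^2 + 3*b) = b*(b + 3)*(b)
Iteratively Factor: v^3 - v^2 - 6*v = (v + 2)*(v^2 - 3*v) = v*(v + 2)*(v - 3)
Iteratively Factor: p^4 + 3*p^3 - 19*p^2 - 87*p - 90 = (p + 3)*(p^3 - 19*p - 30) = (p + 3)^2*(p^2 - 3*p - 10) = (p + 2)*(p + 3)^2*(p - 5)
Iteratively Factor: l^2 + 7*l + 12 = (l + 3)*(l + 4)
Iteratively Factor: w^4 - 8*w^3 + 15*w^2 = (w - 5)*(w^3 - 3*w^2) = w*(w - 5)*(w^2 - 3*w) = w^2*(w - 5)*(w - 3)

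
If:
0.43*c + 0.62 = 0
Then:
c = -1.44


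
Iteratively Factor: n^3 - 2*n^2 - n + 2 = (n - 2)*(n^2 - 1) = (n - 2)*(n + 1)*(n - 1)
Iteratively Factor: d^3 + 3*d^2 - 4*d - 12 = (d + 2)*(d^2 + d - 6) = (d - 2)*(d + 2)*(d + 3)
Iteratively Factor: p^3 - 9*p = (p)*(p^2 - 9) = p*(p - 3)*(p + 3)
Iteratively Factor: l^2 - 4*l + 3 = (l - 3)*(l - 1)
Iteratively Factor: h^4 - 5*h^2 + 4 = (h + 1)*(h^3 - h^2 - 4*h + 4) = (h - 2)*(h + 1)*(h^2 + h - 2) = (h - 2)*(h - 1)*(h + 1)*(h + 2)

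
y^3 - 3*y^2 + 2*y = y*(y - 2)*(y - 1)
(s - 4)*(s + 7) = s^2 + 3*s - 28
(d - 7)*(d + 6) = d^2 - d - 42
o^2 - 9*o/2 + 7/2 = (o - 7/2)*(o - 1)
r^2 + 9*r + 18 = (r + 3)*(r + 6)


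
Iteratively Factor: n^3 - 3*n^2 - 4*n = (n)*(n^2 - 3*n - 4) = n*(n - 4)*(n + 1)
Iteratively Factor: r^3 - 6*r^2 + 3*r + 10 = (r - 2)*(r^2 - 4*r - 5) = (r - 5)*(r - 2)*(r + 1)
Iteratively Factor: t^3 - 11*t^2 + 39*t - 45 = (t - 3)*(t^2 - 8*t + 15) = (t - 5)*(t - 3)*(t - 3)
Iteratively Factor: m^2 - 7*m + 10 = (m - 2)*(m - 5)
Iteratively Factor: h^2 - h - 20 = (h - 5)*(h + 4)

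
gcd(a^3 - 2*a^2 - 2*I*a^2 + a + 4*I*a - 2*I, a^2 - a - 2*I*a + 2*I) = a^2 + a*(-1 - 2*I) + 2*I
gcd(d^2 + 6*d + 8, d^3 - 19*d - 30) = d + 2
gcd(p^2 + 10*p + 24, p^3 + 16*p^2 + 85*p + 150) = p + 6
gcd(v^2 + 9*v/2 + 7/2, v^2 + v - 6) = 1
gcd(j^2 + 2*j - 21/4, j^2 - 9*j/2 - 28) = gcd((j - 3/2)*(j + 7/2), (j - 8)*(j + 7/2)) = j + 7/2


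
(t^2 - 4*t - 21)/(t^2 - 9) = (t - 7)/(t - 3)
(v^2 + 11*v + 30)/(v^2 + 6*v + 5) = (v + 6)/(v + 1)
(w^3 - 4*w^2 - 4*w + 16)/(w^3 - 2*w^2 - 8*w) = (w - 2)/w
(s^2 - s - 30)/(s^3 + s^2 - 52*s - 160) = (s - 6)/(s^2 - 4*s - 32)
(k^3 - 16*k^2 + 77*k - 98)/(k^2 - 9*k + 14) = k - 7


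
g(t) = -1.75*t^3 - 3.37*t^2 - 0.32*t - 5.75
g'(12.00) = -837.20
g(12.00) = -3518.87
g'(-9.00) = -364.91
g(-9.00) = 999.91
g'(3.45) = -86.06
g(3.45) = -118.83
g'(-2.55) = -17.27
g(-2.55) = 2.17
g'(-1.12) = 0.64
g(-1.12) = -7.16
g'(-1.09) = 0.79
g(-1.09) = -7.14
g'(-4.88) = -92.45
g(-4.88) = 118.93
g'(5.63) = -204.67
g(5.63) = -426.66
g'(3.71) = -97.59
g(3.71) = -142.69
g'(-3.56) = -42.86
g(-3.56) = 31.64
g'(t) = -5.25*t^2 - 6.74*t - 0.32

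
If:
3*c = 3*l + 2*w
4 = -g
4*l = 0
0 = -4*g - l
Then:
No Solution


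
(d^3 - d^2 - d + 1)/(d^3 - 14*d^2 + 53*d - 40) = (d^2 - 1)/(d^2 - 13*d + 40)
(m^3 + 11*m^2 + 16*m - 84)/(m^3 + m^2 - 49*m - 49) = (m^2 + 4*m - 12)/(m^2 - 6*m - 7)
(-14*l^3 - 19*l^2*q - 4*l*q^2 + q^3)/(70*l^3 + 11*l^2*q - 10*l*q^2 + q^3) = (l + q)/(-5*l + q)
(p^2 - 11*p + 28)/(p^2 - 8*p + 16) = (p - 7)/(p - 4)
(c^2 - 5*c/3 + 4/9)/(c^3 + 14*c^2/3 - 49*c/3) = (9*c^2 - 15*c + 4)/(3*c*(3*c^2 + 14*c - 49))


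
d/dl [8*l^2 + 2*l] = 16*l + 2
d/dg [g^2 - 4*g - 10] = 2*g - 4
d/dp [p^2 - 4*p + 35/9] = 2*p - 4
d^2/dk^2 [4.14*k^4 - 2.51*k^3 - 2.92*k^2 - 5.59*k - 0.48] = 49.68*k^2 - 15.06*k - 5.84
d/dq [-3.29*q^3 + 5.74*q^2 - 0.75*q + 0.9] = -9.87*q^2 + 11.48*q - 0.75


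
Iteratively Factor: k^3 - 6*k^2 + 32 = (k - 4)*(k^2 - 2*k - 8) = (k - 4)*(k + 2)*(k - 4)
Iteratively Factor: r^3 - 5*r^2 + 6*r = (r - 2)*(r^2 - 3*r) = r*(r - 2)*(r - 3)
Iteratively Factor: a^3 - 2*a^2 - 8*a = (a - 4)*(a^2 + 2*a) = a*(a - 4)*(a + 2)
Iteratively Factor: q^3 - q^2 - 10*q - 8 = (q + 1)*(q^2 - 2*q - 8) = (q + 1)*(q + 2)*(q - 4)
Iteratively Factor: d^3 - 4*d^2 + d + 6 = (d - 2)*(d^2 - 2*d - 3) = (d - 3)*(d - 2)*(d + 1)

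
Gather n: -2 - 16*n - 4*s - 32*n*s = n*(-32*s - 16) - 4*s - 2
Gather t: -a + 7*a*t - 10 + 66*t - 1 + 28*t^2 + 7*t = -a + 28*t^2 + t*(7*a + 73) - 11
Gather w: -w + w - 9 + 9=0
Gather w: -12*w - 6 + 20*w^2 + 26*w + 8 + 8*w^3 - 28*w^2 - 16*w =8*w^3 - 8*w^2 - 2*w + 2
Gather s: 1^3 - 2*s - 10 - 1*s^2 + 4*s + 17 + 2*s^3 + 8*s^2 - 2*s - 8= 2*s^3 + 7*s^2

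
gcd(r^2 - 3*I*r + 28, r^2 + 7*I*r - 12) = r + 4*I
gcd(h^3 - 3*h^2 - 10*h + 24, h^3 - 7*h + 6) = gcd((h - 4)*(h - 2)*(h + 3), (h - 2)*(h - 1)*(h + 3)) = h^2 + h - 6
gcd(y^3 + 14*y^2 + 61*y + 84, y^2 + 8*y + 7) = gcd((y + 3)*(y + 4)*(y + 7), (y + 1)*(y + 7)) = y + 7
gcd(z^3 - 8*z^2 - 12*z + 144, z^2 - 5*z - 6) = z - 6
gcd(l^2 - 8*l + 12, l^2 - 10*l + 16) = l - 2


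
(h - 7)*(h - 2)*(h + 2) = h^3 - 7*h^2 - 4*h + 28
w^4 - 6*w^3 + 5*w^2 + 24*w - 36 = (w - 3)^2*(w - 2)*(w + 2)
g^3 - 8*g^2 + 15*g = g*(g - 5)*(g - 3)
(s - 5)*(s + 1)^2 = s^3 - 3*s^2 - 9*s - 5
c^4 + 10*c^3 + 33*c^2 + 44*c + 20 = (c + 1)*(c + 2)^2*(c + 5)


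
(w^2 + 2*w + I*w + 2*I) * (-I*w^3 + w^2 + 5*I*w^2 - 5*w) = -I*w^5 + 2*w^4 + 3*I*w^4 - 6*w^3 + 11*I*w^3 - 20*w^2 - 3*I*w^2 - 10*I*w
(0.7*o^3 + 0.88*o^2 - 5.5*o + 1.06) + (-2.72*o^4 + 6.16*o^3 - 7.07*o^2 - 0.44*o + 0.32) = -2.72*o^4 + 6.86*o^3 - 6.19*o^2 - 5.94*o + 1.38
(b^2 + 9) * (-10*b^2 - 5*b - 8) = -10*b^4 - 5*b^3 - 98*b^2 - 45*b - 72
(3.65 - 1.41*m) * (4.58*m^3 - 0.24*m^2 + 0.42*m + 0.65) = -6.4578*m^4 + 17.0554*m^3 - 1.4682*m^2 + 0.6165*m + 2.3725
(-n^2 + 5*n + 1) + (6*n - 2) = -n^2 + 11*n - 1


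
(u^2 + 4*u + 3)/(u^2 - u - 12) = (u + 1)/(u - 4)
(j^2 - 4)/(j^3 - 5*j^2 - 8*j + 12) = (j - 2)/(j^2 - 7*j + 6)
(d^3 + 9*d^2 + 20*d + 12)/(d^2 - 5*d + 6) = (d^3 + 9*d^2 + 20*d + 12)/(d^2 - 5*d + 6)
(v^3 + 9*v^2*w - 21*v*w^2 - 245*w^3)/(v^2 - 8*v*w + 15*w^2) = (v^2 + 14*v*w + 49*w^2)/(v - 3*w)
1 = 1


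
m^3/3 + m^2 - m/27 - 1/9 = (m/3 + 1)*(m - 1/3)*(m + 1/3)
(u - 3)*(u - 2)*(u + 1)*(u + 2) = u^4 - 2*u^3 - 7*u^2 + 8*u + 12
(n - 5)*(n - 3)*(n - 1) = n^3 - 9*n^2 + 23*n - 15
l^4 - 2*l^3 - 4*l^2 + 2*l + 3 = (l - 3)*(l - 1)*(l + 1)^2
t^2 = t^2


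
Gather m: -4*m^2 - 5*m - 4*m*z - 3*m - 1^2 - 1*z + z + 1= -4*m^2 + m*(-4*z - 8)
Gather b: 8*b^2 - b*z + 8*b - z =8*b^2 + b*(8 - z) - z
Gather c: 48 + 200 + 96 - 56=288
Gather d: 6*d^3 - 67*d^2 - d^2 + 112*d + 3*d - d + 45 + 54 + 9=6*d^3 - 68*d^2 + 114*d + 108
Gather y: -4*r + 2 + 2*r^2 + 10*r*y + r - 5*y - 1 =2*r^2 - 3*r + y*(10*r - 5) + 1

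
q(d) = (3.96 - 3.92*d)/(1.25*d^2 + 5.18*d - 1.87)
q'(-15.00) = 0.03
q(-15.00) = 0.31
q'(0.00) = -3.77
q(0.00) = -2.12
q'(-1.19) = 0.14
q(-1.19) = -1.38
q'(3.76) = 0.02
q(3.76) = -0.31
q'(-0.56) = -0.32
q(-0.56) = -1.41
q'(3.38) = 0.01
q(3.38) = -0.31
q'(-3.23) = 2.26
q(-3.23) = -2.99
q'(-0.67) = -0.19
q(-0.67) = -1.38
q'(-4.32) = 143.12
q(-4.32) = -22.72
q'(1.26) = -0.41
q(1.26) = -0.15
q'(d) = (3.96 - 3.92*d)*(-2.5*d - 5.18)/(1.25*d^2 + 5.18*d - 1.87)^2 - 3.92/(1.25*d^2 + 5.18*d - 1.87)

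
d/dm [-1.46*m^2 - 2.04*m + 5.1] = -2.92*m - 2.04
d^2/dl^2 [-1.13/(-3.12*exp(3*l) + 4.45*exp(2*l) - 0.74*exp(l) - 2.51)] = ((-31.7304*exp(2*l) + 20.114*exp(l) - 0.8362)*(3.12*exp(3*l) - 4.45*exp(2*l) + 0.74*exp(l) + 2.51) + 1.13*(9.36*exp(2*l) - 8.9*exp(l) + 0.74)*(18.72*exp(2*l) - 17.8*exp(l) + 1.48)*exp(l))*exp(l)/(3.12*exp(3*l) - 4.45*exp(2*l) + 0.74*exp(l) + 2.51)^3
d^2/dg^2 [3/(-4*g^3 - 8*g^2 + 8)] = 3*(-g^2*(3*g + 4)^2 + (3*g + 2)*(g^3 + 2*g^2 - 2))/(2*(g^3 + 2*g^2 - 2)^3)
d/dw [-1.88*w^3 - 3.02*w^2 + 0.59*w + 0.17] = -5.64*w^2 - 6.04*w + 0.59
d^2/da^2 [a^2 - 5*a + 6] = 2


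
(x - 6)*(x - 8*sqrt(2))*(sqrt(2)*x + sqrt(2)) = sqrt(2)*x^3 - 16*x^2 - 5*sqrt(2)*x^2 - 6*sqrt(2)*x + 80*x + 96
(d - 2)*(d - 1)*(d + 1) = d^3 - 2*d^2 - d + 2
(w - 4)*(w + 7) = w^2 + 3*w - 28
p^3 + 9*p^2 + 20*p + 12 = (p + 1)*(p + 2)*(p + 6)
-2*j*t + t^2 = t*(-2*j + t)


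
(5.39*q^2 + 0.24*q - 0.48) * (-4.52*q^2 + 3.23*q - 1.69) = -24.3628*q^4 + 16.3249*q^3 - 6.1643*q^2 - 1.956*q + 0.8112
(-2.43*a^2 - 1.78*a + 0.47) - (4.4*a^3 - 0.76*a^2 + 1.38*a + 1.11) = -4.4*a^3 - 1.67*a^2 - 3.16*a - 0.64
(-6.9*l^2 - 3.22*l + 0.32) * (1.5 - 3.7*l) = 25.53*l^3 + 1.564*l^2 - 6.014*l + 0.48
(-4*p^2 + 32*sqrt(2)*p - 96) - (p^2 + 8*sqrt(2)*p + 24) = -5*p^2 + 24*sqrt(2)*p - 120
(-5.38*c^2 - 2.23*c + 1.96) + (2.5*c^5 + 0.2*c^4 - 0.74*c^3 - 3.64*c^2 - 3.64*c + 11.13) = 2.5*c^5 + 0.2*c^4 - 0.74*c^3 - 9.02*c^2 - 5.87*c + 13.09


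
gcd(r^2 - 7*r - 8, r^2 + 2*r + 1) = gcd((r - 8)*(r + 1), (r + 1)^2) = r + 1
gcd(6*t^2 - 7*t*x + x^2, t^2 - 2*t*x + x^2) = -t + x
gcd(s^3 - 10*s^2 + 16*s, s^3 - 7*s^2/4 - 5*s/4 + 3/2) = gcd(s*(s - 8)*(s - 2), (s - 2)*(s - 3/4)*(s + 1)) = s - 2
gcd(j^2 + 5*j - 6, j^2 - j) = j - 1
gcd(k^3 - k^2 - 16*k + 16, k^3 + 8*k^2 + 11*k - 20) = k^2 + 3*k - 4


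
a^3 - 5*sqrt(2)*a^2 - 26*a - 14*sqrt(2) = (a - 7*sqrt(2))*(a + sqrt(2))^2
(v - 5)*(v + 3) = v^2 - 2*v - 15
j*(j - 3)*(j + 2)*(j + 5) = j^4 + 4*j^3 - 11*j^2 - 30*j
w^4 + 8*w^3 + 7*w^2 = w^2*(w + 1)*(w + 7)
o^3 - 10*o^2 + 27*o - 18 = (o - 6)*(o - 3)*(o - 1)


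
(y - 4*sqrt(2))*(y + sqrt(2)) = y^2 - 3*sqrt(2)*y - 8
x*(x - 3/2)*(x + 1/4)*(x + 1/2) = x^4 - 3*x^3/4 - x^2 - 3*x/16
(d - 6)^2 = d^2 - 12*d + 36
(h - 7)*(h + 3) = h^2 - 4*h - 21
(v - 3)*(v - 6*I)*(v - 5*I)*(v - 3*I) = v^4 - 3*v^3 - 14*I*v^3 - 63*v^2 + 42*I*v^2 + 189*v + 90*I*v - 270*I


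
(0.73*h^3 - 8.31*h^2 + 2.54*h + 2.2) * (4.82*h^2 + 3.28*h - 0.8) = 3.5186*h^5 - 37.6598*h^4 - 15.598*h^3 + 25.5832*h^2 + 5.184*h - 1.76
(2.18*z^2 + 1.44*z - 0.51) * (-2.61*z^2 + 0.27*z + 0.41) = -5.6898*z^4 - 3.1698*z^3 + 2.6137*z^2 + 0.4527*z - 0.2091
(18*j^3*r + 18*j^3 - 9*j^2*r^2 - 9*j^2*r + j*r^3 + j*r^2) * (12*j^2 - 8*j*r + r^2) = 216*j^5*r + 216*j^5 - 252*j^4*r^2 - 252*j^4*r + 102*j^3*r^3 + 102*j^3*r^2 - 17*j^2*r^4 - 17*j^2*r^3 + j*r^5 + j*r^4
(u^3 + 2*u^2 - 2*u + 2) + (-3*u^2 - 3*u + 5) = u^3 - u^2 - 5*u + 7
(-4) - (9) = -13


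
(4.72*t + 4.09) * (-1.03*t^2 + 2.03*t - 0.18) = -4.8616*t^3 + 5.3689*t^2 + 7.4531*t - 0.7362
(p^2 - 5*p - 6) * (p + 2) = p^3 - 3*p^2 - 16*p - 12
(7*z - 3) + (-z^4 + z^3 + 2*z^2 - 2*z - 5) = -z^4 + z^3 + 2*z^2 + 5*z - 8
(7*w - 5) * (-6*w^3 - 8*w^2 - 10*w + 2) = -42*w^4 - 26*w^3 - 30*w^2 + 64*w - 10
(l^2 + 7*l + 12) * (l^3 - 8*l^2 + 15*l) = l^5 - l^4 - 29*l^3 + 9*l^2 + 180*l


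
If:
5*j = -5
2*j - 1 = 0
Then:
No Solution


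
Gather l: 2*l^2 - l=2*l^2 - l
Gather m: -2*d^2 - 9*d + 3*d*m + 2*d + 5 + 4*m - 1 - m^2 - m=-2*d^2 - 7*d - m^2 + m*(3*d + 3) + 4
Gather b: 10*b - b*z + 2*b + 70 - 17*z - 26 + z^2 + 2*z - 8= b*(12 - z) + z^2 - 15*z + 36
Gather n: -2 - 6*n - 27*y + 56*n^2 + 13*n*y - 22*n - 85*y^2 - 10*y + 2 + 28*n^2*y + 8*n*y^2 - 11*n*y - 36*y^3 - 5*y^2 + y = n^2*(28*y + 56) + n*(8*y^2 + 2*y - 28) - 36*y^3 - 90*y^2 - 36*y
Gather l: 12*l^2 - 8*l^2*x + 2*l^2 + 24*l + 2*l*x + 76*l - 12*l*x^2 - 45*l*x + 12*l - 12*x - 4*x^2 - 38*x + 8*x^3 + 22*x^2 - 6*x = l^2*(14 - 8*x) + l*(-12*x^2 - 43*x + 112) + 8*x^3 + 18*x^2 - 56*x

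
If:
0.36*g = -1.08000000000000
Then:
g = -3.00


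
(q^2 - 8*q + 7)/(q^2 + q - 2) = (q - 7)/(q + 2)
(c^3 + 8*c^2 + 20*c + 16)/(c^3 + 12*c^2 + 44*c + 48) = (c + 2)/(c + 6)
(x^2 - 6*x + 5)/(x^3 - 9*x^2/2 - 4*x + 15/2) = 2/(2*x + 3)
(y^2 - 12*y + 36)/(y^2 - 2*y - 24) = (y - 6)/(y + 4)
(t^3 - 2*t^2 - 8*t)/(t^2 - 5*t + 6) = t*(t^2 - 2*t - 8)/(t^2 - 5*t + 6)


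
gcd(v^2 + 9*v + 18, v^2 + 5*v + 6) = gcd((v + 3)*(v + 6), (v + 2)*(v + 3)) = v + 3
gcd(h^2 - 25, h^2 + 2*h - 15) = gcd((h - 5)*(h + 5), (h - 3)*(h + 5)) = h + 5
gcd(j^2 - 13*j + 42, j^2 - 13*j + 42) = j^2 - 13*j + 42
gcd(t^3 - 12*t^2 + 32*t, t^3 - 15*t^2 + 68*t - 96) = t^2 - 12*t + 32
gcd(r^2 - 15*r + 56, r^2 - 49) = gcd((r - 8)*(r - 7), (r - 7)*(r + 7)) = r - 7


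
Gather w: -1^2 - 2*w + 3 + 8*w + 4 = 6*w + 6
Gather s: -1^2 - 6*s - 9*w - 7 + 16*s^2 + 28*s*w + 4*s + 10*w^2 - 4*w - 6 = 16*s^2 + s*(28*w - 2) + 10*w^2 - 13*w - 14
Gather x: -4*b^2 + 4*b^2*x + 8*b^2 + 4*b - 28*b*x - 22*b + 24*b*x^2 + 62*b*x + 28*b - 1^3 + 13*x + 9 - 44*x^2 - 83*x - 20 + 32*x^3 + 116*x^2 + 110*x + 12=4*b^2 + 10*b + 32*x^3 + x^2*(24*b + 72) + x*(4*b^2 + 34*b + 40)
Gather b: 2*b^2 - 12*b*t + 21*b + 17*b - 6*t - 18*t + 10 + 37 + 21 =2*b^2 + b*(38 - 12*t) - 24*t + 68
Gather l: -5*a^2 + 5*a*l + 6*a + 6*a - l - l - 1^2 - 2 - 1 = -5*a^2 + 12*a + l*(5*a - 2) - 4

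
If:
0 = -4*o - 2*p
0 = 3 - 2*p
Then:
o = -3/4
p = 3/2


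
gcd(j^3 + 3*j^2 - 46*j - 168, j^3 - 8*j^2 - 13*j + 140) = j^2 - 3*j - 28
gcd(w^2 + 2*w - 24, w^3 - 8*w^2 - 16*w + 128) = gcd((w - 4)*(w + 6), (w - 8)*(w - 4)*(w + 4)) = w - 4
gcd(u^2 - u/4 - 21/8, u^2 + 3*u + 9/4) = u + 3/2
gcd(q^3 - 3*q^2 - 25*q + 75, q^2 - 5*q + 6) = q - 3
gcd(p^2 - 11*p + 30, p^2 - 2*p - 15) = p - 5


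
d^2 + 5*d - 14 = (d - 2)*(d + 7)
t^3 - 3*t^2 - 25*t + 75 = (t - 5)*(t - 3)*(t + 5)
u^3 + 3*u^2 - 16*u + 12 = (u - 2)*(u - 1)*(u + 6)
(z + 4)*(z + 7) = z^2 + 11*z + 28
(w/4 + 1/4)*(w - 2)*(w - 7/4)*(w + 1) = w^4/4 - 7*w^3/16 - 3*w^2/4 + 13*w/16 + 7/8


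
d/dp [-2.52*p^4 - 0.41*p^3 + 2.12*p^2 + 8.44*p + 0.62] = -10.08*p^3 - 1.23*p^2 + 4.24*p + 8.44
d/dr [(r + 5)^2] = 2*r + 10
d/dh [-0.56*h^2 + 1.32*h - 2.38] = 1.32 - 1.12*h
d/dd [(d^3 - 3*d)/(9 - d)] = (-2*d^3 + 27*d^2 - 27)/(d^2 - 18*d + 81)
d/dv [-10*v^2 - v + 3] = -20*v - 1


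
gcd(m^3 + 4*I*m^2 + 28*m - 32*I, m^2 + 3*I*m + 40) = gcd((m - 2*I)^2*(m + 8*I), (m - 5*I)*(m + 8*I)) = m + 8*I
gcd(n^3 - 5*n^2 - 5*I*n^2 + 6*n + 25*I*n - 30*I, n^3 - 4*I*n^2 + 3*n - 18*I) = 1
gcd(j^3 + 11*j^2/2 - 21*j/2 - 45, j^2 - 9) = j - 3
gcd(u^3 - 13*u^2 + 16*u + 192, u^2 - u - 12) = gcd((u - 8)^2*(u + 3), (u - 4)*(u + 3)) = u + 3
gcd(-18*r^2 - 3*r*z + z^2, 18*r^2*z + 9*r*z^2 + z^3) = 3*r + z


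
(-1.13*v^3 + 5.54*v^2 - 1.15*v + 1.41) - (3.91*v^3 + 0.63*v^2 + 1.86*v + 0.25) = -5.04*v^3 + 4.91*v^2 - 3.01*v + 1.16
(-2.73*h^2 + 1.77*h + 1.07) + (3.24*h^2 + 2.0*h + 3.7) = 0.51*h^2 + 3.77*h + 4.77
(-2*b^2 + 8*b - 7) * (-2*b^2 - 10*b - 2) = 4*b^4 + 4*b^3 - 62*b^2 + 54*b + 14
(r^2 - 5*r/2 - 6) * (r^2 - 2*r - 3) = r^4 - 9*r^3/2 - 4*r^2 + 39*r/2 + 18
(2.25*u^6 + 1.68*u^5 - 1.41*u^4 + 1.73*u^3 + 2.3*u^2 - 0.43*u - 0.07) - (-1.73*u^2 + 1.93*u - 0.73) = 2.25*u^6 + 1.68*u^5 - 1.41*u^4 + 1.73*u^3 + 4.03*u^2 - 2.36*u + 0.66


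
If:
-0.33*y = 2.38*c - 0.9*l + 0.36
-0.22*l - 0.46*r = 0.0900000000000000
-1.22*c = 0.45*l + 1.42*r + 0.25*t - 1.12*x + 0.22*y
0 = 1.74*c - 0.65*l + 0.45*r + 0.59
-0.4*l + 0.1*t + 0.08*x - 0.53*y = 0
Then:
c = 0.284423483779972 - 0.578896332863188*y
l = 1.15214210155148 - 1.16419252468265*y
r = 0.556787729196051*y - 0.746676657263752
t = 0.67880209001154*y + 4.02837334914733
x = 0.725243821323247 - 0.044465235927683*y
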